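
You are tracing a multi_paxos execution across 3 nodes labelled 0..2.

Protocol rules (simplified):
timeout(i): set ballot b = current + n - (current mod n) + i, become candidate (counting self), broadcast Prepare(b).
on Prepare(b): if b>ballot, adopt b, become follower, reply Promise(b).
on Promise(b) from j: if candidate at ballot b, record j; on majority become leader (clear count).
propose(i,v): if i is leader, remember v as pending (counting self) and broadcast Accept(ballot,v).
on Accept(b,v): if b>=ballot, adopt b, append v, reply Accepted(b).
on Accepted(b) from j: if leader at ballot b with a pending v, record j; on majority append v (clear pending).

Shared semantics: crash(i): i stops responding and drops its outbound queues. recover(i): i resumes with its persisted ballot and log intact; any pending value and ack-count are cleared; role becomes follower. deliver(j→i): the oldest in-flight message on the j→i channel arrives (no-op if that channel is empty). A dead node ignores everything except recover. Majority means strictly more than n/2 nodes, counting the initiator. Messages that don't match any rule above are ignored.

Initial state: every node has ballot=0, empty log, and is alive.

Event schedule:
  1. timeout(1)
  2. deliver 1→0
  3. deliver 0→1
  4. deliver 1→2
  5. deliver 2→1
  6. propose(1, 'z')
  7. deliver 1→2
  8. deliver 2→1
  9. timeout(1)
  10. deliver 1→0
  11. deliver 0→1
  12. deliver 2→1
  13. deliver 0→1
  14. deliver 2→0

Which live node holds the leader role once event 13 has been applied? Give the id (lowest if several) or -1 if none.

[1] timeout(1) → N1(cand b4 [-])
[2] deliver 1→0 → N0(foll b4 [-])
[3] deliver 0→1 → N1(lead b4 [-])
[4] deliver 1→2 → N2(foll b4 [-])
[5] deliver 2→1 → ∅
[6] propose(1,'z') → ∅
[7] deliver 1→2 → N2(foll b4 [z])
[8] deliver 2→1 → N1(lead b4 [z])
[9] timeout(1) → N1(cand b7 [z])
[10] deliver 1→0 → N0(foll b4 [z])
[11] deliver 0→1 → ∅
[12] deliver 2→1 → ∅
[13] deliver 0→1 → ∅

-1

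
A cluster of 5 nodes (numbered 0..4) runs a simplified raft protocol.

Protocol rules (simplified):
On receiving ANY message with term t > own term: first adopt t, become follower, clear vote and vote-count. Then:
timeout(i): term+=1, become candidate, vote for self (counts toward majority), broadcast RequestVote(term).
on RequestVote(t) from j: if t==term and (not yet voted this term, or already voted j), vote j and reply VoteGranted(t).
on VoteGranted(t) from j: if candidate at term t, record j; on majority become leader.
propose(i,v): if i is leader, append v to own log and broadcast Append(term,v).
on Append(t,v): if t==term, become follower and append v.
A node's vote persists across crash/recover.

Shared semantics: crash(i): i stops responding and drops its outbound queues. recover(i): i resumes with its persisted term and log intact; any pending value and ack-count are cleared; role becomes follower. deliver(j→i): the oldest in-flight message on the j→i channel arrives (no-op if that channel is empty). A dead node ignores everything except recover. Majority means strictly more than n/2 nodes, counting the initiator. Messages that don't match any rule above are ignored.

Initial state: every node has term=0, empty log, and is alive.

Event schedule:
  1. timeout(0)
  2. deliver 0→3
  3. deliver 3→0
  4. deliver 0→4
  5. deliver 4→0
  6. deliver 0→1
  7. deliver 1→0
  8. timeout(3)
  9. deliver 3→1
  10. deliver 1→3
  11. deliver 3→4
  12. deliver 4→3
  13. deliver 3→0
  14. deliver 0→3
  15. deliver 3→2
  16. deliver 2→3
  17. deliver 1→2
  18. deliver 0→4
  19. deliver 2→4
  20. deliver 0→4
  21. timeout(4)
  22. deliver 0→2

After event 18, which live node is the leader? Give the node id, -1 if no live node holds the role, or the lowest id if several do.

[1] timeout(0) → N0(cand t1 [-])
[2] deliver 0→3 → N3(foll t1 [-])
[3] deliver 3→0 → ∅
[4] deliver 0→4 → N4(foll t1 [-])
[5] deliver 4→0 → N0(lead t1 [-])
[6] deliver 0→1 → N1(foll t1 [-])
[7] deliver 1→0 → ∅
[8] timeout(3) → N3(cand t2 [-])
[9] deliver 3→1 → N1(foll t2 [-])
[10] deliver 1→3 → ∅
[11] deliver 3→4 → N4(foll t2 [-])
[12] deliver 4→3 → N3(lead t2 [-])
[13] deliver 3→0 → N0(foll t2 [-])
[14] deliver 0→3 → ∅
[15] deliver 3→2 → N2(foll t2 [-])
[16] deliver 2→3 → ∅
[17] deliver 1→2 → ∅
[18] deliver 0→4 → ∅

3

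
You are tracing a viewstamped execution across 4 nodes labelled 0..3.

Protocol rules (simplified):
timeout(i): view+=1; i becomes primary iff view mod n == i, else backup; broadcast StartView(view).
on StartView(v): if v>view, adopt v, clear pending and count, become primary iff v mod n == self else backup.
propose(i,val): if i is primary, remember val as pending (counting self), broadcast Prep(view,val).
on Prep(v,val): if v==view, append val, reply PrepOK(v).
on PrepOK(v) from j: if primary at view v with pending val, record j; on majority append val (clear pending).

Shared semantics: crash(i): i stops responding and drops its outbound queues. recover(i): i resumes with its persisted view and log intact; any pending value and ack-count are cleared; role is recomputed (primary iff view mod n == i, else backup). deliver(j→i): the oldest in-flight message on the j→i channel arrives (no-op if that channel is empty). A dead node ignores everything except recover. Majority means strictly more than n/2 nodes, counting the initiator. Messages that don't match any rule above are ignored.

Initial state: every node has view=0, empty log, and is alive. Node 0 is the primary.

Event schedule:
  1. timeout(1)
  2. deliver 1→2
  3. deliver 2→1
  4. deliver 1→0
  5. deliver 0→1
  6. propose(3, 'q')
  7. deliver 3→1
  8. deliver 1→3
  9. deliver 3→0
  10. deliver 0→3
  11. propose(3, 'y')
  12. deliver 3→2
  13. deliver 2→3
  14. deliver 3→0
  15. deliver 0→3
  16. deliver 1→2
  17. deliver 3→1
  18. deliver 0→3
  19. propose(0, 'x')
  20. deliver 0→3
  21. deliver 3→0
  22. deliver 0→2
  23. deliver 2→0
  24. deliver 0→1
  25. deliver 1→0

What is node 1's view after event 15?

1

1. timeout(1):  <1:prim v1 ->
2. deliver 1→2:  <2:back v1 ->
3. deliver 2→1:  nop
4. deliver 1→0:  <0:back v1 ->
5. deliver 0→1:  nop
6. propose(3,'q'):  nop
7. deliver 3→1:  nop
8. deliver 1→3:  <3:back v1 ->
9. deliver 3→0:  nop
10. deliver 0→3:  nop
11. propose(3,'y'):  nop
12. deliver 3→2:  nop
13. deliver 2→3:  nop
14. deliver 3→0:  nop
15. deliver 0→3:  nop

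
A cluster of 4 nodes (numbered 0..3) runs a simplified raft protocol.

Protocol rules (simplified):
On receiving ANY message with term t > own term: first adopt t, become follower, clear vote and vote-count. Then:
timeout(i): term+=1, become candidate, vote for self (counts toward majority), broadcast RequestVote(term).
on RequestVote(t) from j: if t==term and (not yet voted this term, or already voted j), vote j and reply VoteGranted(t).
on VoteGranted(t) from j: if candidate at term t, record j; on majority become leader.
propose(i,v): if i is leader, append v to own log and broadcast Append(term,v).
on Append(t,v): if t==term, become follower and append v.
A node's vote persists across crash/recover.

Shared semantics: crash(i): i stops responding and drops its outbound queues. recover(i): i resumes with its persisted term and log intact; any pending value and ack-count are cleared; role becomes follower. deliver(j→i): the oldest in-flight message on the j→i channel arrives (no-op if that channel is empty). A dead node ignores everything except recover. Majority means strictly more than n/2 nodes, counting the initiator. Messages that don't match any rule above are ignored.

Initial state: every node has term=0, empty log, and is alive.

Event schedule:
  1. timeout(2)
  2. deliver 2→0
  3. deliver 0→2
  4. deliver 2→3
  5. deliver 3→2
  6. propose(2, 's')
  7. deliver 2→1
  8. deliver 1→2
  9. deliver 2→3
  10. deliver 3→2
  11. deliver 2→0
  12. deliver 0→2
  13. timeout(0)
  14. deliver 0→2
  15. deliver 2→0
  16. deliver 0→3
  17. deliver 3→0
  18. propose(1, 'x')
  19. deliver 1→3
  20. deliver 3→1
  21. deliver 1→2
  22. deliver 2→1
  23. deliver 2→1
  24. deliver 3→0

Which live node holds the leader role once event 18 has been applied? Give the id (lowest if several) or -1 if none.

e1 timeout(2): 2[cand,t=1,-]
e2 deliver 2→0: 0[foll,t=1,-]
e3 deliver 0→2: ·
e4 deliver 2→3: 3[foll,t=1,-]
e5 deliver 3→2: 2[lead,t=1,-]
e6 propose(2,'s'): 2[lead,t=1,s]
e7 deliver 2→1: 1[foll,t=1,-]
e8 deliver 1→2: ·
e9 deliver 2→3: 3[foll,t=1,s]
e10 deliver 3→2: ·
e11 deliver 2→0: 0[foll,t=1,s]
e12 deliver 0→2: ·
e13 timeout(0): 0[cand,t=2,s]
e14 deliver 0→2: 2[foll,t=2,s]
e15 deliver 2→0: ·
e16 deliver 0→3: 3[foll,t=2,s]
e17 deliver 3→0: 0[lead,t=2,s]
e18 propose(1,'x'): ·

0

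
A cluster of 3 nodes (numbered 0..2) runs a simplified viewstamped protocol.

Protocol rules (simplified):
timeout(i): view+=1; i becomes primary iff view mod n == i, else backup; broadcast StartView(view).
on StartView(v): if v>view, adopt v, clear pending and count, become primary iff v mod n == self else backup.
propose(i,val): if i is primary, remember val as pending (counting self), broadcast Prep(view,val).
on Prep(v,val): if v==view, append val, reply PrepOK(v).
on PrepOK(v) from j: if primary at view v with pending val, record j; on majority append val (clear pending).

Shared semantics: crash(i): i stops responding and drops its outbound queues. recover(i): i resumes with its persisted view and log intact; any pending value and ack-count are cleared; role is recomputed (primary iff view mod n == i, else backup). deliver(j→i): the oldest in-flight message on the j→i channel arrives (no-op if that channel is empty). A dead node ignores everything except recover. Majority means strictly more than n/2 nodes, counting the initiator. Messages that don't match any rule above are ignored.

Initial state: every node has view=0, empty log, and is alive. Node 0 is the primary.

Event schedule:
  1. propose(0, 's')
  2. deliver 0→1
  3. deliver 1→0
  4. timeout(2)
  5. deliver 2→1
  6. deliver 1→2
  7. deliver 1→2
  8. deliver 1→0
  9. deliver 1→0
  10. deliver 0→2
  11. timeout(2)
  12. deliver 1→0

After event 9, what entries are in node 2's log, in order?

empty

[1] propose(0,'s') → ∅
[2] deliver 0→1 → N1(back v0 [s])
[3] deliver 1→0 → N0(prim v0 [s])
[4] timeout(2) → N2(back v1 [-])
[5] deliver 2→1 → N1(prim v1 [s])
[6] deliver 1→2 → ∅
[7] deliver 1→2 → ∅
[8] deliver 1→0 → ∅
[9] deliver 1→0 → ∅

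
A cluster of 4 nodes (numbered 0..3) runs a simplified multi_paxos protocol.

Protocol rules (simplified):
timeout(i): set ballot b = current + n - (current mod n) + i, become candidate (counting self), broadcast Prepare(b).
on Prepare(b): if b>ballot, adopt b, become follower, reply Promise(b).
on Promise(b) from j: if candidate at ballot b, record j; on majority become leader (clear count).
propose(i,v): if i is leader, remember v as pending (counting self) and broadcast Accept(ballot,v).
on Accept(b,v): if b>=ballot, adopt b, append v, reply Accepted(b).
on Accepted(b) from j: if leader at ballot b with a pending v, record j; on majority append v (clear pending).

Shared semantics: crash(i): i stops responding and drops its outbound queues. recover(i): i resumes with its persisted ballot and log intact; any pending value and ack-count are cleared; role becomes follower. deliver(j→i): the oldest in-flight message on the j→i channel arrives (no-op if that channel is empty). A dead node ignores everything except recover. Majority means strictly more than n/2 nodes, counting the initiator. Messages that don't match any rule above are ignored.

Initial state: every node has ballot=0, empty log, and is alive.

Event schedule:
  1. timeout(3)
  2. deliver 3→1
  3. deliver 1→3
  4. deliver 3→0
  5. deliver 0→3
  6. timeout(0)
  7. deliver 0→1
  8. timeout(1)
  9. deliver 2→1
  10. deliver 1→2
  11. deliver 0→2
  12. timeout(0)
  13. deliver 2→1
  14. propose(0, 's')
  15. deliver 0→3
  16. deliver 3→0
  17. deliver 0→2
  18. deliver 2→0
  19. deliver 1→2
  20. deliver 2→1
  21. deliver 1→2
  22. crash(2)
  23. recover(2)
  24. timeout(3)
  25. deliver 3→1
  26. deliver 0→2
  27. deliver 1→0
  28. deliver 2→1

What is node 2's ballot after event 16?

13

1. timeout(3):  <3:cand b7 ->
2. deliver 3→1:  <1:foll b7 ->
3. deliver 1→3:  nop
4. deliver 3→0:  <0:foll b7 ->
5. deliver 0→3:  <3:lead b7 ->
6. timeout(0):  <0:cand b8 ->
7. deliver 0→1:  <1:foll b8 ->
8. timeout(1):  <1:cand b13 ->
9. deliver 2→1:  nop
10. deliver 1→2:  <2:foll b13 ->
11. deliver 0→2:  nop
12. timeout(0):  <0:cand b12 ->
13. deliver 2→1:  nop
14. propose(0,'s'):  nop
15. deliver 0→3:  <3:foll b8 ->
16. deliver 3→0:  nop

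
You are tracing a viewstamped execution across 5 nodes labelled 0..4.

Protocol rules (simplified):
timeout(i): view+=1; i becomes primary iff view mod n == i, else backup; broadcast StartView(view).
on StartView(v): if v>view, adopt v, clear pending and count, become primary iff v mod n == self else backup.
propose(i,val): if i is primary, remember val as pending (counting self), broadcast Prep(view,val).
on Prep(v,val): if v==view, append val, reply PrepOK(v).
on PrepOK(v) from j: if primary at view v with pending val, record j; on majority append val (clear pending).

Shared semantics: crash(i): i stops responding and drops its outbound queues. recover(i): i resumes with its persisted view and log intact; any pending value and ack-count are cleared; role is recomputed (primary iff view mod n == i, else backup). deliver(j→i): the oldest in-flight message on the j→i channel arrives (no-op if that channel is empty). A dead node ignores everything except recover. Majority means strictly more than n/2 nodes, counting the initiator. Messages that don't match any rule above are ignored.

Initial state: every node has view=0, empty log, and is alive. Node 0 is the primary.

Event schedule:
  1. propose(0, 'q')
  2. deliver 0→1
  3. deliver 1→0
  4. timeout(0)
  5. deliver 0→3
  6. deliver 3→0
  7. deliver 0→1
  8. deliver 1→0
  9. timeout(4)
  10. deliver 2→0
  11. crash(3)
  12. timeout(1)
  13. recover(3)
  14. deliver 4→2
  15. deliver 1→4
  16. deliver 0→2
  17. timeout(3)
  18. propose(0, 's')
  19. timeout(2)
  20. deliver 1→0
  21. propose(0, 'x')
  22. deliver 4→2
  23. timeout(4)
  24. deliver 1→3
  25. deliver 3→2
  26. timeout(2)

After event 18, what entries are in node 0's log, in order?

empty

[1] propose(0,'q') → ∅
[2] deliver 0→1 → N1(back v0 [q])
[3] deliver 1→0 → ∅
[4] timeout(0) → N0(back v1 [-])
[5] deliver 0→3 → N3(back v0 [q])
[6] deliver 3→0 → ∅
[7] deliver 0→1 → N1(prim v1 [q])
[8] deliver 1→0 → ∅
[9] timeout(4) → N4(back v1 [-])
[10] deliver 2→0 → ∅
[11] crash(3) → N3(✗back v0 [q])
[12] timeout(1) → N1(back v2 [q])
[13] recover(3) → N3(back v0 [q])
[14] deliver 4→2 → N2(back v1 [-])
[15] deliver 1→4 → N4(back v2 [-])
[16] deliver 0→2 → ∅
[17] timeout(3) → N3(back v1 [q])
[18] propose(0,'s') → ∅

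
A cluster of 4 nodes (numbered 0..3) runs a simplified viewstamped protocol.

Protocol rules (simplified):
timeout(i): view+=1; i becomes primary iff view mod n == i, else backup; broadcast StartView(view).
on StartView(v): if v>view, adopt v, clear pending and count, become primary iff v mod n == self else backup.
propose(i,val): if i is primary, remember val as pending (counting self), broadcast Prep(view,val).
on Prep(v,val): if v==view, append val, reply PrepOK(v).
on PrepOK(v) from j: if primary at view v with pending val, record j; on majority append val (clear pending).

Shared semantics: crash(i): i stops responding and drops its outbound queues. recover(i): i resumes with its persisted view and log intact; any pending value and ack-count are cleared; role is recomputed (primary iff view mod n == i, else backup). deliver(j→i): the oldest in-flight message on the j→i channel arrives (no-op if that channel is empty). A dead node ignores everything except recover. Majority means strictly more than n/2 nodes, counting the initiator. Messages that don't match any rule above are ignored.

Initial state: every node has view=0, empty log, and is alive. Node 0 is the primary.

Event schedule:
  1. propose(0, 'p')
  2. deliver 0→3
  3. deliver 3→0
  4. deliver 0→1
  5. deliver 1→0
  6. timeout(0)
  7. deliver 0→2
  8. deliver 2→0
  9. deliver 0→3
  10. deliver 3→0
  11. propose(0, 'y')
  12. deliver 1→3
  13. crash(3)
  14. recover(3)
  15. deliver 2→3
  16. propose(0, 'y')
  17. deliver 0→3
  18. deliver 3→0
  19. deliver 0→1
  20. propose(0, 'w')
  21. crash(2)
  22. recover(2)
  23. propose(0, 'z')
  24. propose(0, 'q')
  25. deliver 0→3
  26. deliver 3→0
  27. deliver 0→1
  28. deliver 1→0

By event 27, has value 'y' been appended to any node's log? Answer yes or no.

1. propose(0,'p'):  nop
2. deliver 0→3:  <3:back v0 p>
3. deliver 3→0:  nop
4. deliver 0→1:  <1:back v0 p>
5. deliver 1→0:  <0:prim v0 p>
6. timeout(0):  <0:back v1 p>
7. deliver 0→2:  <2:back v0 p>
8. deliver 2→0:  nop
9. deliver 0→3:  <3:back v1 p>
10. deliver 3→0:  nop
11. propose(0,'y'):  nop
12. deliver 1→3:  nop
13. crash(3):  <3:✗back v1 p>
14. recover(3):  <3:back v1 p>
15. deliver 2→3:  nop
16. propose(0,'y'):  nop
17. deliver 0→3:  nop
18. deliver 3→0:  nop
19. deliver 0→1:  <1:prim v1 p>
20. propose(0,'w'):  nop
21. crash(2):  <2:✗back v0 p>
22. recover(2):  <2:back v0 p>
23. propose(0,'z'):  nop
24. propose(0,'q'):  nop
25. deliver 0→3:  nop
26. deliver 3→0:  nop
27. deliver 0→1:  nop

no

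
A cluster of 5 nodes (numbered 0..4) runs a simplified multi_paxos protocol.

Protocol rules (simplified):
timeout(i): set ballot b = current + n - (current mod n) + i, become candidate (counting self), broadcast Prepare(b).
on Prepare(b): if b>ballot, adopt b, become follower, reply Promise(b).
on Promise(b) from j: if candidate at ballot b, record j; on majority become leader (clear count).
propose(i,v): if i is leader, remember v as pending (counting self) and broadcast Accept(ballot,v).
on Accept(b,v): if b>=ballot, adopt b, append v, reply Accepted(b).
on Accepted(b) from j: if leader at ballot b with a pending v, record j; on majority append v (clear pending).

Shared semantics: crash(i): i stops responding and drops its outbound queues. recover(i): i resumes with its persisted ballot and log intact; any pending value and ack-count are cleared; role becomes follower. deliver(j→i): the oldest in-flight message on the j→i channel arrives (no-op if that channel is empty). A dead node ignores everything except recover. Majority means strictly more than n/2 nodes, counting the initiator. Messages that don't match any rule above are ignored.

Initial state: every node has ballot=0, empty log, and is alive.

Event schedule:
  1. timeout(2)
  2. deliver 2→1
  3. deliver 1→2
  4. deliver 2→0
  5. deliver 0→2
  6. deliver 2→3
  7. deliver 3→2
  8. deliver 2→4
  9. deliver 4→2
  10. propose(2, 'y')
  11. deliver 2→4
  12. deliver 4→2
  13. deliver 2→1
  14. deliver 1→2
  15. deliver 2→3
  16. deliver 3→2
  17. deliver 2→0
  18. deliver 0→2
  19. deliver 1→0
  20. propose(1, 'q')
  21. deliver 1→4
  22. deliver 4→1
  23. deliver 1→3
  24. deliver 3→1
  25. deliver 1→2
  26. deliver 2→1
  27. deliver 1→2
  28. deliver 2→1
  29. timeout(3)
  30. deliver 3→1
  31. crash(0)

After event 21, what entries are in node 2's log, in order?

y

1. timeout(2):  <2:cand b7 ->
2. deliver 2→1:  <1:foll b7 ->
3. deliver 1→2:  nop
4. deliver 2→0:  <0:foll b7 ->
5. deliver 0→2:  <2:lead b7 ->
6. deliver 2→3:  <3:foll b7 ->
7. deliver 3→2:  nop
8. deliver 2→4:  <4:foll b7 ->
9. deliver 4→2:  nop
10. propose(2,'y'):  nop
11. deliver 2→4:  <4:foll b7 y>
12. deliver 4→2:  nop
13. deliver 2→1:  <1:foll b7 y>
14. deliver 1→2:  <2:lead b7 y>
15. deliver 2→3:  <3:foll b7 y>
16. deliver 3→2:  nop
17. deliver 2→0:  <0:foll b7 y>
18. deliver 0→2:  nop
19. deliver 1→0:  nop
20. propose(1,'q'):  nop
21. deliver 1→4:  nop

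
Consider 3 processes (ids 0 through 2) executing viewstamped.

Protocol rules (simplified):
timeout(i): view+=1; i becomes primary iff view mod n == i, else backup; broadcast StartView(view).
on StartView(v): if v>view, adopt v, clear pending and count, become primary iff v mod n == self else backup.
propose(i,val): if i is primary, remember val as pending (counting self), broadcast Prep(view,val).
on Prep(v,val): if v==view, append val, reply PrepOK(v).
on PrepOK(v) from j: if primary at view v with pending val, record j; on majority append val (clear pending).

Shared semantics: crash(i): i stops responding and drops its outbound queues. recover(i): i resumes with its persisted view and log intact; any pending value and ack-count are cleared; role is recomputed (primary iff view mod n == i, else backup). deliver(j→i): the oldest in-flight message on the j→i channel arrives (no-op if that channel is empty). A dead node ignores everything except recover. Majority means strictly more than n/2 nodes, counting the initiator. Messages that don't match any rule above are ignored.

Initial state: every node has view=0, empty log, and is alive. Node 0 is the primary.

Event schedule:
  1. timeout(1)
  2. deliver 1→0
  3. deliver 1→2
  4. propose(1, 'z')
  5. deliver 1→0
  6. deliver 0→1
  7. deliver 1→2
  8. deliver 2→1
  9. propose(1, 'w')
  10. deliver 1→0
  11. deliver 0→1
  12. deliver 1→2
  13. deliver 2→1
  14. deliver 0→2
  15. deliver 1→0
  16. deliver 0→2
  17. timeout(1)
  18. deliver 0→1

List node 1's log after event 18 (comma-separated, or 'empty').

z,w

step 1 timeout(1): 1={prim,v=1,log=-}
step 2 deliver 1→0: 0={back,v=1,log=-}
step 3 deliver 1→2: 2={back,v=1,log=-}
step 4 propose(1,'z'): —
step 5 deliver 1→0: 0={back,v=1,log=z}
step 6 deliver 0→1: 1={prim,v=1,log=z}
step 7 deliver 1→2: 2={back,v=1,log=z}
step 8 deliver 2→1: —
step 9 propose(1,'w'): —
step 10 deliver 1→0: 0={back,v=1,log=z,w}
step 11 deliver 0→1: 1={prim,v=1,log=z,w}
step 12 deliver 1→2: 2={back,v=1,log=z,w}
step 13 deliver 2→1: —
step 14 deliver 0→2: —
step 15 deliver 1→0: —
step 16 deliver 0→2: —
step 17 timeout(1): 1={back,v=2,log=z,w}
step 18 deliver 0→1: —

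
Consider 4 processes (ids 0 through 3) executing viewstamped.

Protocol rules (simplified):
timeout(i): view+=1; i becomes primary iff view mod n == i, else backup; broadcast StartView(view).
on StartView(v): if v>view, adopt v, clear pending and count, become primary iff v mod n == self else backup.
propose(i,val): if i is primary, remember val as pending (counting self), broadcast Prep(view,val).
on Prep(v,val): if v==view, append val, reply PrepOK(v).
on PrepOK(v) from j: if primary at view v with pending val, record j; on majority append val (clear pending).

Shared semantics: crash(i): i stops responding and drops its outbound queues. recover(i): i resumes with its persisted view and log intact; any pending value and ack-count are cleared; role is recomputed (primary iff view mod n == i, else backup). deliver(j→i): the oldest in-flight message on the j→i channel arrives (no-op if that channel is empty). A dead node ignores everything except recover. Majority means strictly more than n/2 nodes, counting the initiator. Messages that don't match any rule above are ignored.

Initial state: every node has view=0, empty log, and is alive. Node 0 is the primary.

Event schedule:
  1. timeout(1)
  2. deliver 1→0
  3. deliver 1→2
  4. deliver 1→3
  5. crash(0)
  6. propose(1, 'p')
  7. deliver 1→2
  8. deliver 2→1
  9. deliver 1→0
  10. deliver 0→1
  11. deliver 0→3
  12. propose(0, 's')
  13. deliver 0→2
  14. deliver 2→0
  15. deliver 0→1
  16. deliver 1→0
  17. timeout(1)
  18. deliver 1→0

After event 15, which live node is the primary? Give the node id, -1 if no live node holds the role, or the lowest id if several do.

1

after 1 — timeout(1): n1:prim/v1/[-]
after 2 — deliver 1→0: n0:back/v1/[-]
after 3 — deliver 1→2: n2:back/v1/[-]
after 4 — deliver 1→3: n3:back/v1/[-]
after 5 — crash(0): n0:✗back/v1/[-]
after 6 — propose(1,'p'): ·
after 7 — deliver 1→2: n2:back/v1/[p]
after 8 — deliver 2→1: ·
after 9 — deliver 1→0: ·
after 10 — deliver 0→1: ·
after 11 — deliver 0→3: ·
after 12 — propose(0,'s'): ·
after 13 — deliver 0→2: ·
after 14 — deliver 2→0: ·
after 15 — deliver 0→1: ·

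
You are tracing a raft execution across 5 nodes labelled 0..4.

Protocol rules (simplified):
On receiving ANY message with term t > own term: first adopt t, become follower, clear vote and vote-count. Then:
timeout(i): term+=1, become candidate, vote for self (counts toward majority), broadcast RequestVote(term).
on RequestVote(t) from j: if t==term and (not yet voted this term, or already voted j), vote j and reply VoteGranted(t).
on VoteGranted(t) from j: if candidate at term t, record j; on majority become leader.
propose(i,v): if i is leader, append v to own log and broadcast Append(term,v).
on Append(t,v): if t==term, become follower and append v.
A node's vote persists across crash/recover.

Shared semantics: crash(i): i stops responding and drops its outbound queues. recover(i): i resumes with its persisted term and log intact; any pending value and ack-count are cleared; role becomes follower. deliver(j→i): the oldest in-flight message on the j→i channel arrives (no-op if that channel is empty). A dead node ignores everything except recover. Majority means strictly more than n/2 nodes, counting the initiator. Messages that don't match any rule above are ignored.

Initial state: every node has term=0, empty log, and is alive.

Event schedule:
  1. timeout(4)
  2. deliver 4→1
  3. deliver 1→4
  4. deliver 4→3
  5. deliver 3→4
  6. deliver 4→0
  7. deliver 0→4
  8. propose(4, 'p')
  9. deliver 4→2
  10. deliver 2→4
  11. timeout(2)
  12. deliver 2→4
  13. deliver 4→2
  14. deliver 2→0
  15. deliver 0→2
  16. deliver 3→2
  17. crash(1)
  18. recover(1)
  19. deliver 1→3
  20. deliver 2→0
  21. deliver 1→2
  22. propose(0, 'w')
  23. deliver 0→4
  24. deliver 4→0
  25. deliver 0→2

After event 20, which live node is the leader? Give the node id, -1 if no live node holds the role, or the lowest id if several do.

-1

step 1 timeout(4): 4={cand,t=1,log=-}
step 2 deliver 4→1: 1={foll,t=1,log=-}
step 3 deliver 1→4: —
step 4 deliver 4→3: 3={foll,t=1,log=-}
step 5 deliver 3→4: 4={lead,t=1,log=-}
step 6 deliver 4→0: 0={foll,t=1,log=-}
step 7 deliver 0→4: —
step 8 propose(4,'p'): 4={lead,t=1,log=p}
step 9 deliver 4→2: 2={foll,t=1,log=-}
step 10 deliver 2→4: —
step 11 timeout(2): 2={cand,t=2,log=-}
step 12 deliver 2→4: 4={foll,t=2,log=p}
step 13 deliver 4→2: —
step 14 deliver 2→0: 0={foll,t=2,log=-}
step 15 deliver 0→2: —
step 16 deliver 3→2: —
step 17 crash(1): 1={✗foll,t=1,log=-}
step 18 recover(1): 1={foll,t=1,log=-}
step 19 deliver 1→3: —
step 20 deliver 2→0: —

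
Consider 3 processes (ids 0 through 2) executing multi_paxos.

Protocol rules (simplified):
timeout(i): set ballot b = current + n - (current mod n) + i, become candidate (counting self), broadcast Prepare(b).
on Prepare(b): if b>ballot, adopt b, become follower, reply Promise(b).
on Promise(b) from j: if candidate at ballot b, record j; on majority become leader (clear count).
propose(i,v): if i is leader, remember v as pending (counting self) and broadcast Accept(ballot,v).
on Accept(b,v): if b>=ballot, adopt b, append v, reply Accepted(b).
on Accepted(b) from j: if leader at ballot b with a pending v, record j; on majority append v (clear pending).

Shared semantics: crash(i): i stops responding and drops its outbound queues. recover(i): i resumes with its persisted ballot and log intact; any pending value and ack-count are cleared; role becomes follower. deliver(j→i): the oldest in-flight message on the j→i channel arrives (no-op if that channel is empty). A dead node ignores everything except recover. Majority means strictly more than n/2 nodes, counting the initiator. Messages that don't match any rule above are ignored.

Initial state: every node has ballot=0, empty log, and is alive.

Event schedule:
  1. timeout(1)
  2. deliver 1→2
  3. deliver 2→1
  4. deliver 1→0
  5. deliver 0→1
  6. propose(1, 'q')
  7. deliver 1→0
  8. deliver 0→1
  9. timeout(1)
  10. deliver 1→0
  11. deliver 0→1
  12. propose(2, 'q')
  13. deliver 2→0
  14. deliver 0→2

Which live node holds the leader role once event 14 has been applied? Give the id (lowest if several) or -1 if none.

after 1 — timeout(1): n1:cand/b4/[-]
after 2 — deliver 1→2: n2:foll/b4/[-]
after 3 — deliver 2→1: n1:lead/b4/[-]
after 4 — deliver 1→0: n0:foll/b4/[-]
after 5 — deliver 0→1: ·
after 6 — propose(1,'q'): ·
after 7 — deliver 1→0: n0:foll/b4/[q]
after 8 — deliver 0→1: n1:lead/b4/[q]
after 9 — timeout(1): n1:cand/b7/[q]
after 10 — deliver 1→0: n0:foll/b7/[q]
after 11 — deliver 0→1: n1:lead/b7/[q]
after 12 — propose(2,'q'): ·
after 13 — deliver 2→0: ·
after 14 — deliver 0→2: ·

1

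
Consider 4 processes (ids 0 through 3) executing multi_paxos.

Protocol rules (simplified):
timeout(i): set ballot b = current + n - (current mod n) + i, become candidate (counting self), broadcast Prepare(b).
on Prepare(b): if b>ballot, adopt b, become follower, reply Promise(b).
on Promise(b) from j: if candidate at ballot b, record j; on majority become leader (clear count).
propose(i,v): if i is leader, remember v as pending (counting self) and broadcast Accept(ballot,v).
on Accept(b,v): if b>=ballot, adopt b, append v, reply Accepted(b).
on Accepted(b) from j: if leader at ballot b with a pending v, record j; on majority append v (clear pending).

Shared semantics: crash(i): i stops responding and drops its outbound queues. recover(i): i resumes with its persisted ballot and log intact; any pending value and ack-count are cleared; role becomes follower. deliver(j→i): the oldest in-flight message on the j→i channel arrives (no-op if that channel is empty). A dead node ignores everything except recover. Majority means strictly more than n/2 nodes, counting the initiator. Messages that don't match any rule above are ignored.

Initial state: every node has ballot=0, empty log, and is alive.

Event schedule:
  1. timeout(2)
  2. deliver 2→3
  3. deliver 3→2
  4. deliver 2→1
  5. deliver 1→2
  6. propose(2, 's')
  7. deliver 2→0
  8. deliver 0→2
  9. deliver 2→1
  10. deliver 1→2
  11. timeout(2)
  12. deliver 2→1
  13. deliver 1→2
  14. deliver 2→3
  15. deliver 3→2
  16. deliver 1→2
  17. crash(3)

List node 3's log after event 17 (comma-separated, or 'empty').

s

[1] timeout(2) → N2(cand b6 [-])
[2] deliver 2→3 → N3(foll b6 [-])
[3] deliver 3→2 → ∅
[4] deliver 2→1 → N1(foll b6 [-])
[5] deliver 1→2 → N2(lead b6 [-])
[6] propose(2,'s') → ∅
[7] deliver 2→0 → N0(foll b6 [-])
[8] deliver 0→2 → ∅
[9] deliver 2→1 → N1(foll b6 [s])
[10] deliver 1→2 → ∅
[11] timeout(2) → N2(cand b10 [-])
[12] deliver 2→1 → N1(foll b10 [s])
[13] deliver 1→2 → ∅
[14] deliver 2→3 → N3(foll b6 [s])
[15] deliver 3→2 → ∅
[16] deliver 1→2 → ∅
[17] crash(3) → N3(✗foll b6 [s])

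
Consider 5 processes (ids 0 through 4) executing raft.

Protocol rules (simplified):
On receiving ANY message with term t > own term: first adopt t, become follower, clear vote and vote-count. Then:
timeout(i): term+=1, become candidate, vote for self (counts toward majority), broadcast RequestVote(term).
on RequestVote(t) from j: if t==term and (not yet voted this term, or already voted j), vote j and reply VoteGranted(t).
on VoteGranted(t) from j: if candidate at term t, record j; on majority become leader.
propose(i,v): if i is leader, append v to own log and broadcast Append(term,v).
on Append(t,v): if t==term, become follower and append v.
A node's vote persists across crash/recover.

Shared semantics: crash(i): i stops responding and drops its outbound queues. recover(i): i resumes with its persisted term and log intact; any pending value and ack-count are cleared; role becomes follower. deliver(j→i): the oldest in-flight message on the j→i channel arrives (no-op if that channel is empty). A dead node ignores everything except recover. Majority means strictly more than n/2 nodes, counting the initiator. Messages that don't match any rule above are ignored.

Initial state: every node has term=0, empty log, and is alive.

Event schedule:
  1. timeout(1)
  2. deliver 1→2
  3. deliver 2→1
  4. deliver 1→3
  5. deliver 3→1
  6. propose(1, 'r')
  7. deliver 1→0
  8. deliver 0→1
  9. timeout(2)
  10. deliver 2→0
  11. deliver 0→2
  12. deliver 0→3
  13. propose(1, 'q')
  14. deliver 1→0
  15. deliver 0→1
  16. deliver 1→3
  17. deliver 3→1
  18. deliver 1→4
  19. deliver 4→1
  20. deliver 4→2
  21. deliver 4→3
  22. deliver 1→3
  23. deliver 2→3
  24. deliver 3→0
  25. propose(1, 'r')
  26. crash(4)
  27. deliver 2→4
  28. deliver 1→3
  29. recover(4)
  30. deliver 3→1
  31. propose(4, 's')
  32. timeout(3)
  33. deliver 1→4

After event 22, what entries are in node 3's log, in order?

r,q

e1 timeout(1): 1[cand,t=1,-]
e2 deliver 1→2: 2[foll,t=1,-]
e3 deliver 2→1: ·
e4 deliver 1→3: 3[foll,t=1,-]
e5 deliver 3→1: 1[lead,t=1,-]
e6 propose(1,'r'): 1[lead,t=1,r]
e7 deliver 1→0: 0[foll,t=1,-]
e8 deliver 0→1: ·
e9 timeout(2): 2[cand,t=2,-]
e10 deliver 2→0: 0[foll,t=2,-]
e11 deliver 0→2: ·
e12 deliver 0→3: ·
e13 propose(1,'q'): 1[lead,t=1,r,q]
e14 deliver 1→0: ·
e15 deliver 0→1: ·
e16 deliver 1→3: 3[foll,t=1,r]
e17 deliver 3→1: ·
e18 deliver 1→4: 4[foll,t=1,-]
e19 deliver 4→1: ·
e20 deliver 4→2: ·
e21 deliver 4→3: ·
e22 deliver 1→3: 3[foll,t=1,r,q]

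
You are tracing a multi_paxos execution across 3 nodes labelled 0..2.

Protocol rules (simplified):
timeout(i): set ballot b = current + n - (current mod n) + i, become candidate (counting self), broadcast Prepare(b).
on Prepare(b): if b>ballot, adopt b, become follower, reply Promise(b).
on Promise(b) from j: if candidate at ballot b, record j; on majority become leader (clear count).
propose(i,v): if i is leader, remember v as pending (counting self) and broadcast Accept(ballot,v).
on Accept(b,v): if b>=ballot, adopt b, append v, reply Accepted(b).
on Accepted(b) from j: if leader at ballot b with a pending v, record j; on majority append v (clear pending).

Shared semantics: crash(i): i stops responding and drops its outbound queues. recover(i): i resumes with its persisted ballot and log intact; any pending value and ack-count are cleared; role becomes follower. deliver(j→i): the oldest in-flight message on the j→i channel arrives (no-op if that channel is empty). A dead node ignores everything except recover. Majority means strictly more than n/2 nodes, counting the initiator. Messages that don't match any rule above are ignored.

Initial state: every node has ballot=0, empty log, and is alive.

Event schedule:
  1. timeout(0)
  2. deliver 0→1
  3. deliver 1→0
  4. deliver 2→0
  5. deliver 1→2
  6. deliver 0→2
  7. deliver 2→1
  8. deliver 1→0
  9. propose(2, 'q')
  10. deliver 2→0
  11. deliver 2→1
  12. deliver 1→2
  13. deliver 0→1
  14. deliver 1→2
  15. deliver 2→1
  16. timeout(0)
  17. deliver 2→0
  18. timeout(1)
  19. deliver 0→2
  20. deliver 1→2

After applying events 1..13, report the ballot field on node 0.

step 1 timeout(0): 0={cand,b=3,log=-}
step 2 deliver 0→1: 1={foll,b=3,log=-}
step 3 deliver 1→0: 0={lead,b=3,log=-}
step 4 deliver 2→0: —
step 5 deliver 1→2: —
step 6 deliver 0→2: 2={foll,b=3,log=-}
step 7 deliver 2→1: —
step 8 deliver 1→0: —
step 9 propose(2,'q'): —
step 10 deliver 2→0: —
step 11 deliver 2→1: —
step 12 deliver 1→2: —
step 13 deliver 0→1: —

3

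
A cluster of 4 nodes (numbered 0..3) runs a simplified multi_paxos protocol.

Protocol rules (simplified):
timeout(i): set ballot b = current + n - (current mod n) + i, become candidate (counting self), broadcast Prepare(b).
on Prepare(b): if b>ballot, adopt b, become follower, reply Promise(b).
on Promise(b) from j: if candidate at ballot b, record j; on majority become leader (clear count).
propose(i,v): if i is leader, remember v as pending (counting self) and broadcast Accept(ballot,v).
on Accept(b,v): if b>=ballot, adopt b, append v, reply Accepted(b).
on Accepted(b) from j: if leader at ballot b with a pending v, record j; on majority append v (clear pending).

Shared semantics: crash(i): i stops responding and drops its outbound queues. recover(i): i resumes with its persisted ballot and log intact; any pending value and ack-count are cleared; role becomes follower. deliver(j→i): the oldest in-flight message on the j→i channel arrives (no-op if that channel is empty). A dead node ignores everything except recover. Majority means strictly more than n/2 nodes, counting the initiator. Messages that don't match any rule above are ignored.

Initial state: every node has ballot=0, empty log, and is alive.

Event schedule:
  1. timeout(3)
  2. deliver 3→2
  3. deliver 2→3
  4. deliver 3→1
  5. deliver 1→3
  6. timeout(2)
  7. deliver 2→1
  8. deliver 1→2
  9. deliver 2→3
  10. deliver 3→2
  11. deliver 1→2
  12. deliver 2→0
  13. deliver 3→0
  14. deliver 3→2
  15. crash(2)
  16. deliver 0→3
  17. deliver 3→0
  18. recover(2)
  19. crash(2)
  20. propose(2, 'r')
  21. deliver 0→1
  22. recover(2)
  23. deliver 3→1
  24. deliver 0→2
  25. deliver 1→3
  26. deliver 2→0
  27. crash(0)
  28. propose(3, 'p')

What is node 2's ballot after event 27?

step 1 timeout(3): 3={cand,b=7,log=-}
step 2 deliver 3→2: 2={foll,b=7,log=-}
step 3 deliver 2→3: —
step 4 deliver 3→1: 1={foll,b=7,log=-}
step 5 deliver 1→3: 3={lead,b=7,log=-}
step 6 timeout(2): 2={cand,b=10,log=-}
step 7 deliver 2→1: 1={foll,b=10,log=-}
step 8 deliver 1→2: —
step 9 deliver 2→3: 3={foll,b=10,log=-}
step 10 deliver 3→2: 2={lead,b=10,log=-}
step 11 deliver 1→2: —
step 12 deliver 2→0: 0={foll,b=10,log=-}
step 13 deliver 3→0: —
step 14 deliver 3→2: —
step 15 crash(2): 2={✗lead,b=10,log=-}
step 16 deliver 0→3: —
step 17 deliver 3→0: —
step 18 recover(2): 2={foll,b=10,log=-}
step 19 crash(2): 2={✗foll,b=10,log=-}
step 20 propose(2,'r'): —
step 21 deliver 0→1: —
step 22 recover(2): 2={foll,b=10,log=-}
step 23 deliver 3→1: —
step 24 deliver 0→2: —
step 25 deliver 1→3: —
step 26 deliver 2→0: —
step 27 crash(0): 0={✗foll,b=10,log=-}

10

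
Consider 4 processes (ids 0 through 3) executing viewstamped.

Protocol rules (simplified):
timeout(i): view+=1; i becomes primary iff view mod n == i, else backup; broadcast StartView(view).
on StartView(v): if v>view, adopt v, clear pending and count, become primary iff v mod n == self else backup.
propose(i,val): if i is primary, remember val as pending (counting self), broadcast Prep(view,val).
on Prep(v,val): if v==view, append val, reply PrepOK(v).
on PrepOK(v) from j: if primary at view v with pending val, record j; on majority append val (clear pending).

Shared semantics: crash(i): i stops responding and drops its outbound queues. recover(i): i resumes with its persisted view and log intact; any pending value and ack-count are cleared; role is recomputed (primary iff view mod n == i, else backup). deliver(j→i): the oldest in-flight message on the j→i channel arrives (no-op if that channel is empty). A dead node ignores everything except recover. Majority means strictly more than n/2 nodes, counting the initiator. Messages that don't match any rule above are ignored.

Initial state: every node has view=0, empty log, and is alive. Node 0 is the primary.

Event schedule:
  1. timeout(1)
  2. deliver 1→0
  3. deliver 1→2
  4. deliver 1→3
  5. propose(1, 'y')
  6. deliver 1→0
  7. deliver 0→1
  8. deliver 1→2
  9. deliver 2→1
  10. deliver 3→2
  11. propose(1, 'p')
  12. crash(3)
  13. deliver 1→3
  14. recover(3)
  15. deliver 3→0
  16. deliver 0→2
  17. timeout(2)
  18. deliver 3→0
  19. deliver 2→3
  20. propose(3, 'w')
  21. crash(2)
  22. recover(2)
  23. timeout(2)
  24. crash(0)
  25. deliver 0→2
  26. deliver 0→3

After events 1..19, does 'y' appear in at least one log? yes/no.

yes

1. timeout(1):  <1:prim v1 ->
2. deliver 1→0:  <0:back v1 ->
3. deliver 1→2:  <2:back v1 ->
4. deliver 1→3:  <3:back v1 ->
5. propose(1,'y'):  nop
6. deliver 1→0:  <0:back v1 y>
7. deliver 0→1:  nop
8. deliver 1→2:  <2:back v1 y>
9. deliver 2→1:  <1:prim v1 y>
10. deliver 3→2:  nop
11. propose(1,'p'):  nop
12. crash(3):  <3:✗back v1 ->
13. deliver 1→3:  nop
14. recover(3):  <3:back v1 ->
15. deliver 3→0:  nop
16. deliver 0→2:  nop
17. timeout(2):  <2:prim v2 y>
18. deliver 3→0:  nop
19. deliver 2→3:  <3:back v2 ->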